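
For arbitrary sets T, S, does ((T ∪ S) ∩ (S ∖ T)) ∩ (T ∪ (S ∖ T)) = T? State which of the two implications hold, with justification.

(⊆) This inclusion fails. Take T = ∅, S = {1}; then 1 ∈ ((T ∪ S) ∩ (S ∖ T)) ∩ (T ∪ (S ∖ T)) but 1 ∉ T.

(⊇) This inclusion fails. Take T = {1}, S = ∅; then 1 ∈ T but 1 ∉ ((T ∪ S) ∩ (S ∖ T)) ∩ (T ∪ (S ∖ T)).

Neither inclusion holds.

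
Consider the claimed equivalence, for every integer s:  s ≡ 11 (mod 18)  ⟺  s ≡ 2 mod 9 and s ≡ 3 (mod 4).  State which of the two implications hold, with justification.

Forward direction. This fails: s = 29 gives 29 ≡ 11 (mod 18) but 29 ≡ 1 (mod 4), so the conjunction on the right does not hold.

Converse. If s ≡ 2 (mod 9) and s ≡ 3 (mod 4), then by the Chinese remainder theorem s ≡ 11 (mod 36). Since 11 ≡ 11 (mod 18) and 18 ∣ 36, we get s ≡ 11 (mod 18).

Only the reverse direction holds.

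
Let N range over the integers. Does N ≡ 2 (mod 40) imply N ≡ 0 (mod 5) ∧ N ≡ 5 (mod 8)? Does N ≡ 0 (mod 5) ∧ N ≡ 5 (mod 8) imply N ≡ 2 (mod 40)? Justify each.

(→) This fails: N = 2 gives 2 ≡ 2 (mod 40) but 2 ≡ 2 (mod 5), so the conjunction on the right does not hold.

(←) This fails: N = 5 satisfies both congruences on the right (5 ≡ 0 mod 5 and 5 ≡ 5 mod 8) yet 5 ≡ 5 (mod 40), not 2.

Neither implication holds.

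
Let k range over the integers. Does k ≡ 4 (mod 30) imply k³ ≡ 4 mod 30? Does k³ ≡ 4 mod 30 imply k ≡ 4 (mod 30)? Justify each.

(⇒) Suppose k ≡ 4 (mod 30). Write k = 30j + 4. Then (30j + 4)³ = 27000j³ + 10800j² + 1440j + 64 = 30(900j³ + 360j² + 48j + 2) + 4, so k³ ≡ 4 (mod 30).

(⇐) Conversely, suppose k³ ≡ 4 (mod 30). The only residue r in {0, …, 29} with r³ ≡ 4 (mod 30) is r = 4, so k ≡ 4 (mod 30).

Both directions hold.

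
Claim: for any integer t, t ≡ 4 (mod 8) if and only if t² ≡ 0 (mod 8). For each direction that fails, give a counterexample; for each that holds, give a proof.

(→) Suppose t ≡ 4 (mod 8). Write t = 8j + 4. Then (8j + 4)² = 64j² + 64j + 16 = 8(8j² + 8j + 2) + 0, so t² ≡ 0 (mod 8).

(←) This fails: take t = 0. Then 0² = 0 ≡ 0 (mod 8), yet 0 ≡ 0 (mod 8), not 4.

The forward direction holds; the converse fails.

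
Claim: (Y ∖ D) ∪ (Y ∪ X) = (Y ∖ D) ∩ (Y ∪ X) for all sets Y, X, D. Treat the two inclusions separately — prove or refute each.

(⟹) This inclusion fails. Take Y = ∅, X = {1}, D = ∅; then 1 ∈ (Y ∖ D) ∪ (Y ∪ X) but 1 ∉ (Y ∖ D) ∩ (Y ∪ X).

(⟸) Let x ∈ (Y ∖ D) ∩ (Y ∪ X). Then either x ∈ Y and x ∉ X, D; or x ∈ Y ∩ X and x ∉ D. In each case x ∈ (Y ∖ D) ∪ (Y ∪ X), so (Y ∖ D) ∩ (Y ∪ X) ⊆ (Y ∖ D) ∪ (Y ∪ X).

The sets are not equal: only the reverse inclusion holds.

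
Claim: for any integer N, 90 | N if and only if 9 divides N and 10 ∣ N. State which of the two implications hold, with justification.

Equivalent; both directions hold.

(⟹) If 90 ∣ N, write N = 90q. Since 90 = 10·9, N = 9·(10q), so 9 ∣ N; and since 90 = 9·10, N = 10·(9q), so 10 ∣ N.

(⟸) Suppose 9 ∣ N and 10 ∣ N. Any common multiple of 9 and 10 is a multiple of their lcm; here gcd(9, 10) = 1, so lcm(9, 10) = 9·10 = 90, so 90 ∣ N.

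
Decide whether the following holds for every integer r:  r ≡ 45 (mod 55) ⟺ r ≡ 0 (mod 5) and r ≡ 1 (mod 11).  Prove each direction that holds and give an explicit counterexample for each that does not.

(⟸) If r ≡ 0 (mod 5) and r ≡ 1 (mod 11), then by the Chinese remainder theorem r ≡ 45 (mod 55). This is exactly r ≡ 45 (mod 55).

(⟹) Suppose r ≡ 45 (mod 55); write r = 55j + 45. Since 5 ∣ 55, reducing mod 5 gives r ≡ 45 ≡ 0 (mod 5); since 11 ∣ 55, reducing mod 11 gives r ≡ 45 ≡ 1 (mod 11).

Both directions hold.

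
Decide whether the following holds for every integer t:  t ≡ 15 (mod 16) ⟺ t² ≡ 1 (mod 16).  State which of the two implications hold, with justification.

Not equivalent: only (⇒) holds.

(⟹) Suppose t ≡ 15 (mod 16). Write t = 16j + 15. Then (16j + 15)² = 256j² + 480j + 225 = 16(16j² + 30j + 14) + 1, so t² ≡ 1 (mod 16).

(⟸) This fails: take t = 1. Then 1² = 1 ≡ 1 (mod 16), yet 1 ≡ 1 (mod 16), not 15.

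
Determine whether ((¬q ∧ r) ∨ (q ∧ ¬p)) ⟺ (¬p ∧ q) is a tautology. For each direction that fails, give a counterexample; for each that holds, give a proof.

Only the converse holds.

Converse. Assume the antecedent. If q is true, the antecedent forces (q = T, r = F, p = F) or (q = T, r = T, p = F), and (¬q ∧ r) ∨ (q ∧ ¬p) holds there. If q is false, the antecedent cannot hold. Either way (¬q ∧ r) ∨ (q ∧ ¬p) holds.

Forward direction. This fails. Under q = F, r = T, p = F, the left side is true but the right side is false.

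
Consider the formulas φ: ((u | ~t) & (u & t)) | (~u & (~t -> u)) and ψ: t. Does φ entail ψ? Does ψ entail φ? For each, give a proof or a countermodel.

Both implications hold.

(→) Assume the antecedent. If t is true, t reduces to true regardless of the other variables. If t is false, the antecedent cannot hold. Either way t holds.

(←) Assume the antecedent. If t is true, the consequent reduces to true regardless of the other variables. If t is false, the antecedent cannot hold. Either way the consequent holds.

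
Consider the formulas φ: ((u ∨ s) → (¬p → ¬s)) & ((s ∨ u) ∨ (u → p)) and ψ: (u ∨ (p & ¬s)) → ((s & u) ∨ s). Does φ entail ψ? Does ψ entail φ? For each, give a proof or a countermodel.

Neither implication holds.

(⟹) This fails. Under s = F, p = T, u = F, the left side is true but the right side is false.

(⟸) This fails. Under s = T, p = F, u = F, the left side is false but the right side is true.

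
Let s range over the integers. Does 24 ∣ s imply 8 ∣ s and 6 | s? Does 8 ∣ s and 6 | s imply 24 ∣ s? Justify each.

(⟹) If 24 ∣ s, write s = 24q. Since 24 = 3·8, s = 8·(3q), so 8 ∣ s; and since 24 = 4·6, s = 6·(4q), so 6 ∣ s.

(⟸) Suppose 8 ∣ s and 6 ∣ s. Any common multiple of 8 and 6 is a multiple of their lcm; here lcm(8, 6) = 8·6/gcd(8, 6) = 48/2 = 24, so 24 ∣ s.

Both directions hold.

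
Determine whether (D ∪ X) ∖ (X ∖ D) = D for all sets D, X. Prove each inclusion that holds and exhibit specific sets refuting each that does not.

(⟹) Let x ∈ (D ∪ X) ∖ (X ∖ D). Then either x ∈ D and x ∉ X; or x ∈ D ∩ X. In each case x ∈ D, so (D ∪ X) ∖ (X ∖ D) ⊆ D.

(⟸) Let x ∈ D. Then either x ∈ D and x ∉ X; or x ∈ D ∩ X. In each case x ∈ (D ∪ X) ∖ (X ∖ D), so D ⊆ (D ∪ X) ∖ (X ∖ D).

Both inclusions hold; the sets are equal.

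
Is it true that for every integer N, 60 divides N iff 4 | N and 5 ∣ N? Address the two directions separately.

Converse. This fails: take N = 20. Both 4 ∣ 20 and 5 ∣ 20, yet 20 is not a multiple of 60 (since 20 = 0·60 + 20), so 60 ∤ 20.

Forward direction. If 60 ∣ N, write N = 60q. Since 60 = 15·4, N = 4·(15q), so 4 ∣ N; and since 60 = 12·5, N = 5·(12q), so 5 ∣ N.

The forward direction holds; the converse fails.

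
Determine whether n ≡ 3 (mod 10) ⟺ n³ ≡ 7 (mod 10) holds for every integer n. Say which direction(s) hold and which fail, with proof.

Both directions hold.

[⇒] Suppose n ≡ 3 (mod 10). Write n = 10j + 3. Then (10j + 3)³ = 1000j³ + 900j² + 270j + 27 = 10(100j³ + 90j² + 27j + 2) + 7, so n³ ≡ 7 (mod 10).

[⇐] Conversely, suppose n³ ≡ 7 (mod 10). The only residue r in {0, …, 9} with r³ ≡ 7 (mod 10) is r = 3, so n ≡ 3 (mod 10).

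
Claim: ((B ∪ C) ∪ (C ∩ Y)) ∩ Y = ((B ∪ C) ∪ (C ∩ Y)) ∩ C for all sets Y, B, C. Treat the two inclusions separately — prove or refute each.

(⟹) This inclusion fails. Take Y = {1}, B = {1}, C = ∅; then 1 ∈ ((B ∪ C) ∪ (C ∩ Y)) ∩ Y but 1 ∉ ((B ∪ C) ∪ (C ∩ Y)) ∩ C.

(⟸) This inclusion fails. Take Y = ∅, B = ∅, C = {1}; then 1 ∈ ((B ∪ C) ∪ (C ∩ Y)) ∩ C but 1 ∉ ((B ∪ C) ∪ (C ∩ Y)) ∩ Y.

Both inclusions fail.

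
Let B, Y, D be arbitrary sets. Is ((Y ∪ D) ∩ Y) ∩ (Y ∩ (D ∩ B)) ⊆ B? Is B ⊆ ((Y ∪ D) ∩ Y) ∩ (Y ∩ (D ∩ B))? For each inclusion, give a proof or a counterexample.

(⊆) Let x ∈ ((Y ∪ D) ∩ Y) ∩ (Y ∩ (D ∩ B)). Then x ∈ B ∩ Y ∩ D, from which x ∈ B.

(⊇) This inclusion fails. Take B = {1}, Y = ∅, D = ∅; then 1 ∈ B but 1 ∉ ((Y ∪ D) ∩ Y) ∩ (Y ∩ (D ∩ B)).

Only the forward inclusion holds.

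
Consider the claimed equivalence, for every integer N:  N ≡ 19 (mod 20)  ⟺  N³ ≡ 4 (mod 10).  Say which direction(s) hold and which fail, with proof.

Neither direction holds.

(⟹) This fails: take N = 19. Then 19 ≡ 19 (mod 20), but 19³ = 6859 ≡ 9 (mod 10), not 4.

(⟸) This fails: take N = 4. Then 4³ = 64 ≡ 4 (mod 10), yet 4 ≡ 4 (mod 20), not 19.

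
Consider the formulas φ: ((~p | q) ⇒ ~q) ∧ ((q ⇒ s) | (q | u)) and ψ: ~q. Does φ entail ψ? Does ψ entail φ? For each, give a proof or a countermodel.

Equivalent; both directions hold.

(→) Assume the antecedent. If q is true, the antecedent cannot hold. If q is false, ~q reduces to true regardless of the other variables. Either way ~q holds.

(←) Assume the antecedent. If q is true, the antecedent cannot hold. If q is false, the consequent reduces to true regardless of the other variables. Either way the consequent holds.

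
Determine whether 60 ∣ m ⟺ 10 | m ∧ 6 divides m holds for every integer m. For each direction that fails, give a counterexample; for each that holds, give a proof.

Forward direction. If 60 ∣ m, write m = 60q. Since 60 = 6·10, m = 10·(6q), so 10 ∣ m; and since 60 = 10·6, m = 6·(10q), so 6 ∣ m.

Converse. This fails: take m = 30. Both 10 ∣ 30 and 6 ∣ 30, yet 30 is not a multiple of 60 (since 30 = 0·60 + 30), so 60 ∤ 30.

Only the forward direction holds.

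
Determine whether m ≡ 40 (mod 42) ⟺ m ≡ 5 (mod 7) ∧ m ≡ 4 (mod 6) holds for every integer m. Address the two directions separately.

(⇒) Suppose m ≡ 40 (mod 42); write m = 42j + 40. Since 7 ∣ 42, reducing mod 7 gives m ≡ 40 ≡ 5 (mod 7); since 6 ∣ 42, reducing mod 6 gives m ≡ 40 ≡ 4 (mod 6).

(⇐) Conversely, if m ≡ 5 (mod 7) and m ≡ 4 (mod 6), then by the Chinese remainder theorem m ≡ 40 (mod 42). This is exactly m ≡ 40 (mod 42).

Both directions hold; the statement is true.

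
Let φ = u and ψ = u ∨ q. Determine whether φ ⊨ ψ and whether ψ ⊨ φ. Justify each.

Only the forward implication holds.

(→) Assume the antecedent. If u is true, u ∨ q reduces to true regardless of the other variables. If u is false, the antecedent cannot hold. Either way u ∨ q holds.

(←) This fails. Under u = F, q = T, the left side is false but the right side is true.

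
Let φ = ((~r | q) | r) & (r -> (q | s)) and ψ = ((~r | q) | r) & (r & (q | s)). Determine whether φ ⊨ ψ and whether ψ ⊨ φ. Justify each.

The forward direction fails; the converse holds.

(⟸) Assume the antecedent. If s is true, the consequent reduces to true regardless of the other variables. If s is false, the antecedent forces (s = F, r = T, q = T), and the consequent holds there. Either way the consequent holds.

(⟹) This fails. Under s = F, r = F, q = F, the left side is true but the right side is false.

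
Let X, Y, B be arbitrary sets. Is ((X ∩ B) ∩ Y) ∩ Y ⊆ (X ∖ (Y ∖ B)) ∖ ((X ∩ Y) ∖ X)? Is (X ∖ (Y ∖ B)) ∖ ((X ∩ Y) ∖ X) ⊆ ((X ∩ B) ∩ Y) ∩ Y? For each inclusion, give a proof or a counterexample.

(⊆) holds; (⊇) fails.

Forward inclusion. Let x ∈ ((X ∩ B) ∩ Y) ∩ Y. Then x ∈ X ∩ Y ∩ B, from which x ∈ (X ∖ (Y ∖ B)) ∖ ((X ∩ Y) ∖ X).

Reverse inclusion. This inclusion fails. Take X = {1}, Y = ∅, B = ∅; then 1 ∈ (X ∖ (Y ∖ B)) ∖ ((X ∩ Y) ∖ X) but 1 ∉ ((X ∩ B) ∩ Y) ∩ Y.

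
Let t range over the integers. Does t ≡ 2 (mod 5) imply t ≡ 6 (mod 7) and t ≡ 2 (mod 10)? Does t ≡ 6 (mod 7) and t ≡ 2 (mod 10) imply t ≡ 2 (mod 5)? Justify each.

Only the reverse direction holds.

[⇒] This fails: t = 32 gives 32 ≡ 2 (mod 5) but 32 ≡ 4 (mod 7), so the conjunction on the right does not hold.

[⇐] Conversely, if t ≡ 6 (mod 7) and t ≡ 2 (mod 10), then by the Chinese remainder theorem t ≡ 62 (mod 70). Since 62 ≡ 2 (mod 5) and 5 ∣ 70, we get t ≡ 2 (mod 5).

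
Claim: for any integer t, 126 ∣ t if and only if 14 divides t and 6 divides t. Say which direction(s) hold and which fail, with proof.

Only the forward direction holds.

(⟹) If 126 ∣ t, write t = 126q. Since 126 = 9·14, t = 14·(9q), so 14 ∣ t; and since 126 = 21·6, t = 6·(21q), so 6 ∣ t.

(⟸) This fails: take t = 42. Both 14 ∣ 42 and 6 ∣ 42, yet 42 is not a multiple of 126 (since 42 = 0·126 + 42), so 126 ∤ 42.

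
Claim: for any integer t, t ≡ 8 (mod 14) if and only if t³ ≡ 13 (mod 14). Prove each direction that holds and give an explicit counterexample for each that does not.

(→) This fails: take t = 8. Then 8 ≡ 8 (mod 14), but 8³ = 512 ≡ 8 (mod 14), not 13.

(←) This fails: take t = 3. Then 3³ = 27 ≡ 13 (mod 14), yet 3 ≡ 3 (mod 14), not 8.

(⇒) fails and (⇐) fails.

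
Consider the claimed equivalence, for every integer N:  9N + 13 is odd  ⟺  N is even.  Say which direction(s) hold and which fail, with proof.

Equivalent; both directions hold.

(⟸) Suppose N is even; write N = 2j. Then 9N + 13 = 9·(2j) + 13 = 2·9j + 13, which is odd.

(⟹) Suppose 9N + 13 is odd. Since 9 is odd, 9N and N have the same parity, so 9N + 13 ≡ N + 13 (mod 2). As 13 is odd, 9N + 13 is odd exactly when N is even. Thus N is even.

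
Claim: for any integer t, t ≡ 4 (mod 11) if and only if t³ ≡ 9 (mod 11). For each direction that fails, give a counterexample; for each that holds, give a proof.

Forward direction. Suppose t ≡ 4 (mod 11). Write t = 11j + 4. Then (11j + 4)³ = 1331j³ + 1452j² + 528j + 64 = 11(121j³ + 132j² + 48j + 5) + 9, so t³ ≡ 9 (mod 11).

Converse. Suppose t³ ≡ 9 (mod 11). The only residue r in {0, …, 10} with r³ ≡ 9 (mod 11) is r = 4, so t ≡ 4 (mod 11).

Both directions hold; the statement is true.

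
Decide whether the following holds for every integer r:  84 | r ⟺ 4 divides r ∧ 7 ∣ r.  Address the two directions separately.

[⇒] If 84 ∣ r, write r = 84q. Since 84 = 21·4, r = 4·(21q), so 4 ∣ r; and since 84 = 12·7, r = 7·(12q), so 7 ∣ r.

[⇐] This fails: take r = 28. Both 4 ∣ 28 and 7 ∣ 28, yet 28 is not a multiple of 84 (since 28 = 0·84 + 28), so 84 ∤ 28.

Only the forward direction holds.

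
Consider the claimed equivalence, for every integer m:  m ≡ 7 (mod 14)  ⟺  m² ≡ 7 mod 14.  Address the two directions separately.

[⇐] Suppose m² ≡ 7 (mod 14). The only residue r in {0, …, 13} with r² ≡ 7 (mod 14) is r = 7, so m ≡ 7 (mod 14).

[⇒] Suppose m ≡ 7 (mod 14). Write m = 14j + 7. Then (14j + 7)² = 196j² + 196j + 49 = 14(14j² + 14j + 3) + 7, so m² ≡ 7 (mod 14).

The biconditional holds.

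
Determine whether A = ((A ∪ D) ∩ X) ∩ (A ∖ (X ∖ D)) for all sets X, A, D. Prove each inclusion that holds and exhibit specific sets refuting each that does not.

(⊆) fails; (⊇) holds.

(⟹) This inclusion fails. Take X = ∅, A = {1}, D = ∅; then 1 ∈ A but 1 ∉ ((A ∪ D) ∩ X) ∩ (A ∖ (X ∖ D)).

(⟸) Let x ∈ ((A ∪ D) ∩ X) ∩ (A ∖ (X ∖ D)). Then x ∈ X ∩ A ∩ D, from which x ∈ A.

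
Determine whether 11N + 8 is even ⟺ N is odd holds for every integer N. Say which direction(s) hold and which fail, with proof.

Neither direction holds.

Forward direction. This fails: N = 0 gives 11N + 8 = 8, which is even, but 0 is even, not odd.

Converse. This also fails: N = 1 is odd, but 11N + 8 = 19 is odd, not even.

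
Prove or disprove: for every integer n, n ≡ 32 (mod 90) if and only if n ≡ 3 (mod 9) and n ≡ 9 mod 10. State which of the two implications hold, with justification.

[⇒] This fails: n = 32 gives 32 ≡ 32 (mod 90) but 32 ≡ 5 (mod 9), so the conjunction on the right does not hold.

[⇐] This fails: n = 39 satisfies both congruences on the right (39 ≡ 3 mod 9 and 39 ≡ 9 mod 10) yet 39 ≡ 39 (mod 90), not 32.

Neither implication holds.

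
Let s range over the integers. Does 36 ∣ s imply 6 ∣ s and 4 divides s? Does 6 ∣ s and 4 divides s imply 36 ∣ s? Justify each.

(→) If 36 ∣ s, write s = 36q. Since 36 = 6·6, s = 6·(6q), so 6 ∣ s; and since 36 = 9·4, s = 4·(9q), so 4 ∣ s.

(←) This fails: take s = 12. Both 6 ∣ 12 and 4 ∣ 12, yet 12 is not a multiple of 36 (since 12 = 0·36 + 12), so 36 ∤ 12.

The forward direction holds; the converse fails.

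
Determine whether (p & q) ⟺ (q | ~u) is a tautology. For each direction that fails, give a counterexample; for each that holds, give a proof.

Forward direction. Assume the antecedent. If u is true, the antecedent forces (u = T, q = T, p = T), and q | ~u holds there. If u is false, q | ~u reduces to true regardless of the other variables. Either way q | ~u holds.

Converse. This fails. Under u = F, q = F, p = F, the left side is false but the right side is true.

Only the forward implication holds.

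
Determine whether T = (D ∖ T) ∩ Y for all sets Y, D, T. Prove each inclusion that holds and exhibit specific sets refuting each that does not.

Both inclusions fail.

Forward inclusion. This inclusion fails. Take Y = ∅, D = ∅, T = {1}; then 1 ∈ T but 1 ∉ (D ∖ T) ∩ Y.

Reverse inclusion. This inclusion fails. Take Y = {1}, D = {1}, T = ∅; then 1 ∈ (D ∖ T) ∩ Y but 1 ∉ T.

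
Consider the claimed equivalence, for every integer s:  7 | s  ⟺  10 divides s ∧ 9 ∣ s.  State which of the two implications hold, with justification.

Neither direction holds.

(⟹) This fails: take s = 7. Certainly 7 ∣ 7, but 10 ∤ 7.

(⟸) This fails: take s = 90. Both 10 ∣ 90 and 9 ∣ 90, yet 90 is not a multiple of 7 (since 90 = 12·7 + 6), so 7 ∤ 90.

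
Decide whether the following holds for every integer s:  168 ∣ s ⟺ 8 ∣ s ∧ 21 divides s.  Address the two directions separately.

Both directions hold; the statement is true.

(←) Suppose 8 ∣ s and 21 ∣ s. Any common multiple of 8 and 21 is a multiple of their lcm; here gcd(8, 21) = 1, so lcm(8, 21) = 8·21 = 168, so 168 ∣ s.

(→) If 168 ∣ s, write s = 168q. Since 168 = 21·8, s = 8·(21q), so 8 ∣ s; and since 168 = 8·21, s = 21·(8q), so 21 ∣ s.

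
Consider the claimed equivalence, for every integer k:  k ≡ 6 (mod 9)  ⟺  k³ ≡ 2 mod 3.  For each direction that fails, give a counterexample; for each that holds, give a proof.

(⇒) fails and (⇐) fails.

(→) This fails: take k = 6. Then 6 ≡ 6 (mod 9), but 6³ = 216 ≡ 0 (mod 3), not 2.

(←) This fails: take k = 2. Then 2³ = 8 ≡ 2 (mod 3), yet 2 ≡ 2 (mod 9), not 6.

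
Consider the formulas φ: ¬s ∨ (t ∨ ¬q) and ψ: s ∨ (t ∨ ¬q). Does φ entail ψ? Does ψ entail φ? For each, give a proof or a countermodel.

(⇒) fails and (⇐) fails.

(⟹) This fails. Under q = T, t = F, s = F, the left side is true but the right side is false.

(⟸) This fails. Under q = T, t = F, s = T, the left side is false but the right side is true.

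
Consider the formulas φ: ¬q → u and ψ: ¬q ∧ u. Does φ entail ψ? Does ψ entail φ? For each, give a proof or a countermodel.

Only the converse holds.

(⇒) This fails. Under u = F, q = T, the left side is true but the right side is false.

(⇐) Assume the antecedent. If u is true, ¬q → u reduces to true regardless of the other variables. If u is false, the antecedent cannot hold. Either way ¬q → u holds.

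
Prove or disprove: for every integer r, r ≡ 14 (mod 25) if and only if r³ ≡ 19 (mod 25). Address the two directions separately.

The biconditional holds.

Forward direction. Suppose r ≡ 14 (mod 25). Write r = 25j + 14. Then (25j + 14)³ = 15625j³ + 26250j² + 14700j + 2744 = 25(625j³ + 1050j² + 588j + 109) + 19, so r³ ≡ 19 (mod 25).

Converse. Suppose r³ ≡ 19 (mod 25). The only residue r in {0, …, 24} with r³ ≡ 19 (mod 25) is r = 14, so r ≡ 14 (mod 25).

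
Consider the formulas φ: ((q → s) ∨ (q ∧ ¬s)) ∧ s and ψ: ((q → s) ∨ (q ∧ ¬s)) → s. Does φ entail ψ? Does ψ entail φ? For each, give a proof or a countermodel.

(→) Assume the antecedent. If q is true, the antecedent forces (q = T, s = T), and ((q → s) ∨ (q ∧ ¬s)) → s holds there. If q is false, the antecedent forces (q = F, s = T), and ((q → s) ∨ (q ∧ ¬s)) → s holds there. Either way ((q → s) ∨ (q ∧ ¬s)) → s holds.

(←) Assume the antecedent. If q is true, the antecedent forces (q = T, s = T), and ((q → s) ∨ (q ∧ ¬s)) ∧ s holds there. If q is false, the antecedent forces (q = F, s = T), and ((q → s) ∨ (q ∧ ¬s)) ∧ s holds there. Either way ((q → s) ∨ (q ∧ ¬s)) ∧ s holds.

Equivalent; both directions hold.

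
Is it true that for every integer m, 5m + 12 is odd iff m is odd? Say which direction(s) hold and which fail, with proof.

Both directions hold; the statement is true.

[⇐] Suppose m is odd; write m = 2j + 1. Then 5m + 12 = 5·(2j + 1) + 12 = 2·5j + 17, which is odd.

[⇒] Suppose 5m + 12 is odd. Since 5 is odd, 5m and m have the same parity, so 5m + 12 ≡ m + 12 (mod 2). As 12 is even, 5m + 12 is odd exactly when m is odd. Thus m is odd.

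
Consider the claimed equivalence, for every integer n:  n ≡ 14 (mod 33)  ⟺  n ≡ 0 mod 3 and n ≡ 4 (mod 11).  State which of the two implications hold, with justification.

[⇒] This fails: n = 14 gives 14 ≡ 14 (mod 33) but 14 ≡ 2 (mod 3), so the conjunction on the right does not hold.

[⇐] This fails: n = 15 satisfies both congruences on the right (15 ≡ 0 mod 3 and 15 ≡ 4 mod 11) yet 15 ≡ 15 (mod 33), not 14.

Neither direction holds.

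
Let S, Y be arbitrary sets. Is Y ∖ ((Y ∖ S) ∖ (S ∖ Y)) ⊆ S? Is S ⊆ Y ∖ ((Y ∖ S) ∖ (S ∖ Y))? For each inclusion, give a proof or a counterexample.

The sets are not equal: only the forward inclusion holds.

(⟹) Let x ∈ Y ∖ ((Y ∖ S) ∖ (S ∖ Y)). Then x ∈ S ∩ Y, from which x ∈ S.

(⟸) This inclusion fails. Take S = {1}, Y = ∅; then 1 ∈ S but 1 ∉ Y ∖ ((Y ∖ S) ∖ (S ∖ Y)).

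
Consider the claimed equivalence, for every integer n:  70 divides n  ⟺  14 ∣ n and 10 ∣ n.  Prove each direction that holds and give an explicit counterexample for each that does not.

Both directions hold; the statement is true.

(⟸) Suppose 14 ∣ n and 10 ∣ n. Any common multiple of 14 and 10 is a multiple of their lcm; here lcm(14, 10) = 14·10/gcd(14, 10) = 140/2 = 70, so 70 ∣ n.

(⟹) If 70 ∣ n, write n = 70q. Since 70 = 5·14, n = 14·(5q), so 14 ∣ n; and since 70 = 7·10, n = 10·(7q), so 10 ∣ n.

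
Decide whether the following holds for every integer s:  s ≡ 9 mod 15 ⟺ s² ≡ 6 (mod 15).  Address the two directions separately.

The forward direction holds; the converse fails.

[⇒] Suppose s ≡ 9 mod 15. Write s = 15j + 9. Then (15j + 9)² = 225j² + 270j + 81 = 15(15j² + 18j + 5) + 6, so s² ≡ 6 (mod 15).

[⇐] This fails: take s = 6. Then 6² = 36 ≡ 6 (mod 15), yet 6 ≡ 6 (mod 15), not 9.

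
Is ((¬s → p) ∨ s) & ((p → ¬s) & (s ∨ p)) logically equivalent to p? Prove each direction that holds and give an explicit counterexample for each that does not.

[⇒] This fails. Under s = T, p = F, the left side is true but the right side is false.

[⇐] This fails. Under s = T, p = T, the left side is false but the right side is true.

Both directions fail.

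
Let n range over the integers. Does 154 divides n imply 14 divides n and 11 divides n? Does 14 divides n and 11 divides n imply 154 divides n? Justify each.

(⟹) If 154 ∣ n, write n = 154q. Since 154 = 11·14, n = 14·(11q), so 14 ∣ n; and since 154 = 14·11, n = 11·(14q), so 11 ∣ n.

(⟸) Suppose 14 ∣ n and 11 ∣ n. Any common multiple of 14 and 11 is a multiple of their lcm; here gcd(14, 11) = 1, so lcm(14, 11) = 14·11 = 154, so 154 ∣ n.

Both directions hold; the statement is true.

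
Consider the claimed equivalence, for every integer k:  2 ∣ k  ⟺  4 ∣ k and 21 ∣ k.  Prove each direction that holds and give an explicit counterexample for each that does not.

(⇒) fails; (⇐) holds.

[⇒] This fails: take k = 2. Certainly 2 ∣ 2, but 4 ∤ 2.

[⇐] Suppose 4 ∣ k and 21 ∣ k. Any common multiple of 4 and 21 is a multiple of their lcm; here gcd(4, 21) = 1, so lcm(4, 21) = 4·21 = 84, so 84 ∣ k. Since 2 ∣ 84, it follows that 2 ∣ k.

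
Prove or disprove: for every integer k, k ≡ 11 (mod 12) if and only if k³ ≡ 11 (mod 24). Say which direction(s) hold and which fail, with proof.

Only the reverse direction holds.

Forward direction. This fails: take k = 23. Then 23 ≡ 11 (mod 12), but 23³ = 12167 ≡ 23 (mod 24), not 11.

Converse. The residues r modulo 24 with r³ ≡ 11 (mod 24) are exactly {11}, and each is ≡ 11 (mod 12).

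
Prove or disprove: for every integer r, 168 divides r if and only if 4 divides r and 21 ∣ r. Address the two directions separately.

Forward direction. If 168 ∣ r, write r = 168q. Since 168 = 42·4, r = 4·(42q), so 4 ∣ r; and since 168 = 8·21, r = 21·(8q), so 21 ∣ r.

Converse. This fails: take r = 84. Both 4 ∣ 84 and 21 ∣ 84, yet 84 is not a multiple of 168 (since 84 = 0·168 + 84), so 168 ∤ 84.

Only the forward implication holds.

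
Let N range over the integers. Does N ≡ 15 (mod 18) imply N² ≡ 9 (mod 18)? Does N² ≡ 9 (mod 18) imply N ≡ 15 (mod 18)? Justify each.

(→) Suppose N ≡ 15 (mod 18). Write N = 18j + 15. Then (18j + 15)² = 324j² + 540j + 225 = 18(18j² + 30j + 12) + 9, so N² ≡ 9 (mod 18).

(←) This fails: take N = 3. Then 3² = 9 ≡ 9 (mod 18), yet 3 ≡ 3 (mod 18), not 15.

The forward direction holds; the converse fails.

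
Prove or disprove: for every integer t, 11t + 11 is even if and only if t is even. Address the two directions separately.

Neither implication holds.

(⇒) This fails: t = 7 gives 11t + 11 = 88, which is even, but 7 is odd, not even.

(⇐) This also fails: t = 4 is even, but 11t + 11 = 55 is odd, not even.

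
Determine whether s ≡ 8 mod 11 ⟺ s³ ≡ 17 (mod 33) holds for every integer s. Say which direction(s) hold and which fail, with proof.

[⇒] This fails: take s = 19. Then 19 ≡ 8 (mod 11), but 19³ = 6859 ≡ 28 (mod 33), not 17.

[⇐] Conversely, the residues r modulo 33 with r³ ≡ 17 (mod 33) are exactly {8}, and each is ≡ 8 (mod 11).

Only the converse holds.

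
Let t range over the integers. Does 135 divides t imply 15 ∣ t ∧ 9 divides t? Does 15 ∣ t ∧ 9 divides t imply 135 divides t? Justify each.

(⇒) holds; (⇐) fails.

Forward direction. If 135 ∣ t, write t = 135q. Since 135 = 9·15, t = 15·(9q), so 15 ∣ t; and since 135 = 15·9, t = 9·(15q), so 9 ∣ t.

Converse. This fails: take t = 45. Both 15 ∣ 45 and 9 ∣ 45, yet 45 is not a multiple of 135 (since 45 = 0·135 + 45), so 135 ∤ 45.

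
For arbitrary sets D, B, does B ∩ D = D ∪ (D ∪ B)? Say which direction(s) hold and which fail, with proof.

(⊇) This inclusion fails. Take D = {1}, B = ∅; then 1 ∈ D ∪ (D ∪ B) but 1 ∉ B ∩ D.

(⊆) Let x ∈ B ∩ D. Then x ∈ D ∩ B, from which x ∈ D ∪ (D ∪ B).

Only the forward inclusion holds.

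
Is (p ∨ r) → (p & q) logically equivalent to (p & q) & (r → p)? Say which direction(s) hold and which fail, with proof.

(⟹) This fails. Under q = F, r = F, p = F, the left side is true but the right side is false.

(⟸) Assume the antecedent. If q is true, the antecedent forces (q = T, r = F, p = T) or (q = T, r = T, p = T), and (p ∨ r) → (p & q) holds there. If q is false, the antecedent cannot hold. Either way (p ∨ r) → (p & q) holds.

Not equivalent: only (⇐) holds.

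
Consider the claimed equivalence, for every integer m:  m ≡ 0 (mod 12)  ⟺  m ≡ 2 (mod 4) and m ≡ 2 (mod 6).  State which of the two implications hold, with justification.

(⇒) fails and (⇐) fails.

(⟹) This fails: m = 0 gives 0 ≡ 0 (mod 12) but 0 ≡ 0 (mod 4), so the conjunction on the right does not hold.

(⟸) This fails: m = 2 satisfies both congruences on the right (2 ≡ 2 mod 4 and 2 ≡ 2 mod 6) yet 2 ≡ 2 (mod 12), not 0.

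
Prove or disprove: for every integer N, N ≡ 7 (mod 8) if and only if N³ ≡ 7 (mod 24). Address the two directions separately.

Only the converse holds.

(→) This fails: take N = 15. Then 15 ≡ 7 (mod 8), but 15³ = 3375 ≡ 15 (mod 24), not 7.

(←) Conversely, the residues r modulo 24 with r³ ≡ 7 (mod 24) are exactly {7}, and each is ≡ 7 (mod 8).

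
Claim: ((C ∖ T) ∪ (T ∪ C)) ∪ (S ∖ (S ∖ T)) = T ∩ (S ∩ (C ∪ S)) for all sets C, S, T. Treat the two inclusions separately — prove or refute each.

Only the reverse inclusion holds.

(⊆) This inclusion fails. Take C = {1}, S = ∅, T = ∅; then 1 ∈ ((C ∖ T) ∪ (T ∪ C)) ∪ (S ∖ (S ∖ T)) but 1 ∉ T ∩ (S ∩ (C ∪ S)).

(⊇) Let x ∈ T ∩ (S ∩ (C ∪ S)). Then either x ∈ S ∩ T and x ∉ C; or x ∈ C ∩ S ∩ T. In each case x ∈ ((C ∖ T) ∪ (T ∪ C)) ∪ (S ∖ (S ∖ T)), so T ∩ (S ∩ (C ∪ S)) ⊆ ((C ∖ T) ∪ (T ∪ C)) ∪ (S ∖ (S ∖ T)).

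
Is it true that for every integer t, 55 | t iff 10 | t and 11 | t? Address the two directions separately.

[⇐] Suppose 10 ∣ t and 11 ∣ t. Any common multiple of 10 and 11 is a multiple of their lcm; here gcd(10, 11) = 1, so lcm(10, 11) = 10·11 = 110, so 110 ∣ t. Since 55 ∣ 110, it follows that 55 ∣ t.

[⇒] This fails: take t = 55. Certainly 55 ∣ 55, but 10 ∤ 55.

(⇒) fails; (⇐) holds.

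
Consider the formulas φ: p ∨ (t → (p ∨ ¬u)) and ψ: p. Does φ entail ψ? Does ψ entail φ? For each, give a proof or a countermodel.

Not equivalent: only (⇐) holds.

(⟸) Assume the antecedent. If p is true, p ∨ (t → (p ∨ ¬u)) reduces to true regardless of the other variables. If p is false, the antecedent cannot hold. Either way p ∨ (t → (p ∨ ¬u)) holds.

(⟹) This fails. Under p = F, u = F, t = F, the left side is true but the right side is false.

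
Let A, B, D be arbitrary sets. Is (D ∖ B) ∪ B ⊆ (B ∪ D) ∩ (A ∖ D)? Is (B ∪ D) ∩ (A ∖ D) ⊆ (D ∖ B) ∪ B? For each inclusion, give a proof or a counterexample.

(⊆) fails; (⊇) holds.

Reverse inclusion. Let x ∈ (B ∪ D) ∩ (A ∖ D). Then x ∈ A ∩ B and x ∉ D, from which x ∈ (D ∖ B) ∪ B.

Forward inclusion. This inclusion fails. Take A = ∅, B = {1}, D = ∅; then 1 ∈ (D ∖ B) ∪ B but 1 ∉ (B ∪ D) ∩ (A ∖ D).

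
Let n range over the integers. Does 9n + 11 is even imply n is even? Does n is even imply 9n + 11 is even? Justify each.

Both directions fail.

(→) This fails: n = 7 gives 9n + 11 = 74, which is even, but 7 is odd, not even.

(←) This also fails: n = 0 is even, but 9n + 11 = 11 is odd, not even.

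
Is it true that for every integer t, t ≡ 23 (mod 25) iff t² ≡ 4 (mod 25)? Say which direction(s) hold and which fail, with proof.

(⟹) Suppose t ≡ 23 (mod 25). Write t = 25j + 23. Then (25j + 23)² = 625j² + 1150j + 529 = 25(25j² + 46j + 21) + 4, so t² ≡ 4 (mod 25).

(⟸) This fails: take t = 2. Then 2² = 4 ≡ 4 (mod 25), yet 2 ≡ 2 (mod 25), not 23.

Not equivalent: only (⇒) holds.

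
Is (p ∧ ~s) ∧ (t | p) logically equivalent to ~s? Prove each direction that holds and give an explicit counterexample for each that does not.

(→) Assume the antecedent. If t is true, the antecedent forces (t = T, p = T, s = F), and ~s holds there. If t is false, the antecedent forces (t = F, p = T, s = F), and ~s holds there. Either way ~s holds.

(←) This fails. Under t = F, p = F, s = F, the left side is false but the right side is true.

Not equivalent: only (⇒) holds.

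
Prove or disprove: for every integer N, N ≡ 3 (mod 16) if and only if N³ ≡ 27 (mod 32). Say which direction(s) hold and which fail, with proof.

(⇒) This fails: take N = 19. Then 19 ≡ 3 (mod 16), but 19³ = 6859 ≡ 11 (mod 32), not 27.

(⇐) Conversely, the residues r modulo 32 with r³ ≡ 27 (mod 32) are exactly {3}, and each is ≡ 3 (mod 16).

(⇒) fails; (⇐) holds.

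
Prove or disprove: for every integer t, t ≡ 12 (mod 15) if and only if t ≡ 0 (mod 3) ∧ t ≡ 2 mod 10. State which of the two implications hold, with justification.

(→) This fails: t = 27 gives 27 ≡ 12 (mod 15) but 27 ≡ 7 (mod 10), so the conjunction on the right does not hold.

(←) Conversely, if t ≡ 0 (mod 3) and t ≡ 2 (mod 10), then by the Chinese remainder theorem t ≡ 12 (mod 30). Since 12 ≡ 12 (mod 15) and 15 ∣ 30, we get t ≡ 12 (mod 15).

Only the reverse direction holds.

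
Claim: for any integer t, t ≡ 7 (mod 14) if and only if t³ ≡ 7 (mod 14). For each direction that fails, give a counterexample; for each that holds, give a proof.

Both implications hold.

(⟹) Suppose t ≡ 7 (mod 14). Write t = 14j + 7. Then (14j + 7)³ = 2744j³ + 4116j² + 2058j + 343 = 14(196j³ + 294j² + 147j + 24) + 7, so t³ ≡ 7 (mod 14).

(⟸) Conversely, suppose t³ ≡ 7 (mod 14). The only residue r in {0, …, 13} with r³ ≡ 7 (mod 14) is r = 7, so t ≡ 7 (mod 14).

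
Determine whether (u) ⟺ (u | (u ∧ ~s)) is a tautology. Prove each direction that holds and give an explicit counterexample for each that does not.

(→) Assume the antecedent. If u is true, u | (u ∧ ~s) reduces to true regardless of the other variables. If u is false, the antecedent cannot hold. Either way u | (u ∧ ~s) holds.

(←) Assume the antecedent. If u is true, u reduces to true regardless of the other variables. If u is false, the antecedent cannot hold. Either way u holds.

Both directions hold; the statement is true.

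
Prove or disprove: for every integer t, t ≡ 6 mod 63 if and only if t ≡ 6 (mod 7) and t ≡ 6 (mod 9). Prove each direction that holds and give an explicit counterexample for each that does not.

Forward direction. Suppose t ≡ 6 (mod 63); write t = 63j + 6. Since 7 ∣ 63, reducing mod 7 gives t ≡ 6 (mod 7); since 9 ∣ 63, reducing mod 9 gives t ≡ 6 (mod 9).

Converse. If t ≡ 6 (mod 7) and t ≡ 6 (mod 9), then by the Chinese remainder theorem t ≡ 6 (mod 63). This is exactly t ≡ 6 (mod 63).

Both directions hold.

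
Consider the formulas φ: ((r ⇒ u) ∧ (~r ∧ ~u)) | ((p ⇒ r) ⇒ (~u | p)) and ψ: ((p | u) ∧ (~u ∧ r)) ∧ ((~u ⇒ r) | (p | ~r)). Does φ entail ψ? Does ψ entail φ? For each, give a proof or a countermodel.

Only the converse holds.

(⇒) This fails. Under p = F, r = F, u = F, the left side is true but the right side is false.

(⇐) Assume the antecedent. If p is true, the consequent reduces to true regardless of the other variables. If p is false, the antecedent cannot hold. Either way the consequent holds.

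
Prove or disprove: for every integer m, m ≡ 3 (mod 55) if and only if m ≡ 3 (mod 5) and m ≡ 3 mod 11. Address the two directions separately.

Both implications hold.

(⟹) Suppose m ≡ 3 (mod 55); write m = 55j + 3. Since 5 ∣ 55, reducing mod 5 gives m ≡ 3 (mod 5); since 11 ∣ 55, reducing mod 11 gives m ≡ 3 (mod 11).

(⟸) Conversely, if m ≡ 3 (mod 5) and m ≡ 3 (mod 11), then by the Chinese remainder theorem m ≡ 3 (mod 55). This is exactly m ≡ 3 (mod 55).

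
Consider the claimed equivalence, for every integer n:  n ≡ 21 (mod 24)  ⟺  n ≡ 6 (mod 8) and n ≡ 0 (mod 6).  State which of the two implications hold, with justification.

(⇒) This fails: n = 21 gives 21 ≡ 21 (mod 24) but 21 ≡ 5 (mod 8), so the conjunction on the right does not hold.

(⇐) This fails: n = 6 satisfies both congruences on the right (6 ≡ 6 mod 8 and 6 ≡ 0 mod 6) yet 6 ≡ 6 (mod 24), not 21.

(⇒) fails and (⇐) fails.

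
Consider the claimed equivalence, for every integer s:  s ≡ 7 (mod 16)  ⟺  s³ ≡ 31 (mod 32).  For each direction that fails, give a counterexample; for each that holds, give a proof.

(→) This fails: take s = 7. Then 7 ≡ 7 (mod 16), but 7³ = 343 ≡ 23 (mod 32), not 31.

(←) This fails: take s = 31. Then 31³ = 29791 ≡ 31 (mod 32), yet 31 ≡ 15 (mod 16), not 7.

Both directions fail.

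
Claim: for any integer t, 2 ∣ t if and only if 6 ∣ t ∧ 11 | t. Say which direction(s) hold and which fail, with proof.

Not equivalent: only (⇐) holds.

(→) This fails: take t = 2. Certainly 2 ∣ 2, but 6 ∤ 2.

(←) Suppose 6 ∣ t and 11 ∣ t. Any common multiple of 6 and 11 is a multiple of their lcm; here gcd(6, 11) = 1, so lcm(6, 11) = 6·11 = 66, so 66 ∣ t. Since 2 ∣ 66, it follows that 2 ∣ t.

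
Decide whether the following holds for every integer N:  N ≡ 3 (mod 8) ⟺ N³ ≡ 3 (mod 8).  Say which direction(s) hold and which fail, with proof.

Forward direction. Suppose N ≡ 3 (mod 8). Write N = 8j + 3. Then (8j + 3)³ = 512j³ + 576j² + 216j + 27 = 8(64j³ + 72j² + 27j + 3) + 3, so N³ ≡ 3 (mod 8).

Converse. Suppose N³ ≡ 3 (mod 8). The only residue r in {0, …, 7} with r³ ≡ 3 (mod 8) is r = 3, so N ≡ 3 (mod 8).

Both directions hold; the statement is true.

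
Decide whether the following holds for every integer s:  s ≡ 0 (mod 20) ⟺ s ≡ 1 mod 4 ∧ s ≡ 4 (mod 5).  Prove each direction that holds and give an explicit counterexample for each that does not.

(⟹) This fails: s = 0 gives 0 ≡ 0 (mod 20) but 0 ≡ 0 (mod 4), so the conjunction on the right does not hold.

(⟸) This fails: s = 9 satisfies both congruences on the right (9 ≡ 1 mod 4 and 9 ≡ 4 mod 5) yet 9 ≡ 9 (mod 20), not 0.

Neither direction holds.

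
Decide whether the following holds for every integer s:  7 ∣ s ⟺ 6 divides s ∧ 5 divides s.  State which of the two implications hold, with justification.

(⇒) This fails: take s = 7. Certainly 7 ∣ 7, but 6 ∤ 7.

(⇐) This fails: take s = 30. Both 6 ∣ 30 and 5 ∣ 30, yet 30 is not a multiple of 7 (since 30 = 4·7 + 2), so 7 ∤ 30.

(⇒) fails and (⇐) fails.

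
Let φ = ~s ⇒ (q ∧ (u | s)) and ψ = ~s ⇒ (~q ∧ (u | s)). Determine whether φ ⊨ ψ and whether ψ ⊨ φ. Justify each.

Forward direction. This fails. Under s = F, q = T, u = T, the left side is true but the right side is false.

Converse. This fails. Under s = F, q = F, u = T, the left side is false but the right side is true.

Neither direction holds.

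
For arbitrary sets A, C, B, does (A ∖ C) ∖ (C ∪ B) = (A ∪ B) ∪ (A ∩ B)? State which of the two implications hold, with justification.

Reverse inclusion. This inclusion fails. Take A = {1}, C = {1}, B = ∅; then 1 ∈ (A ∪ B) ∪ (A ∩ B) but 1 ∉ (A ∖ C) ∖ (C ∪ B).

Forward inclusion. Let x ∈ (A ∖ C) ∖ (C ∪ B). Then x ∈ A and x ∉ C, B, from which x ∈ (A ∪ B) ∪ (A ∩ B).

(⊆) holds; (⊇) fails.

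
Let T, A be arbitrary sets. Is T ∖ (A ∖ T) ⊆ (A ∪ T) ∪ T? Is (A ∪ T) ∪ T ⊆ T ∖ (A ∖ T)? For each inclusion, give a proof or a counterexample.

(⟸) This inclusion fails. Take T = ∅, A = {1}; then 1 ∈ (A ∪ T) ∪ T but 1 ∉ T ∖ (A ∖ T).

(⟹) Let x ∈ T ∖ (A ∖ T). Then either x ∈ T and x ∉ A; or x ∈ T ∩ A. In each case x ∈ (A ∪ T) ∪ T, so T ∖ (A ∖ T) ⊆ (A ∪ T) ∪ T.

(⊆) holds; (⊇) fails.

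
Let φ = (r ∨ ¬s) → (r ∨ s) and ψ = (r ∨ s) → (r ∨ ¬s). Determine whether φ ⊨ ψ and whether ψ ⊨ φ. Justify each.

(⇒) fails and (⇐) fails.

(⇒) This fails. Under r = F, s = T, the left side is true but the right side is false.

(⇐) This fails. Under r = F, s = F, the left side is false but the right side is true.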